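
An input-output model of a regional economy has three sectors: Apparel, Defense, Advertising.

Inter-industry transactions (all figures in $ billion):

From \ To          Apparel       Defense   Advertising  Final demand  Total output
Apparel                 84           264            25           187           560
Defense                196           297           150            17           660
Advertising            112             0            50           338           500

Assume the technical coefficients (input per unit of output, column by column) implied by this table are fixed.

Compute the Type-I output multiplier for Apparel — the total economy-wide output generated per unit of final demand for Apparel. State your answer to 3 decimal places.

Technical coefficients a_ij = z_ij / X_j:
  a_11 = 84/560 = 0.15, a_21 = 196/560 = 0.35, a_31 = 112/560 = 0.20
  a_12 = 264/660 = 0.40, a_22 = 297/660 = 0.45, a_32 = 0/660 = 0.00
  a_13 = 25/500 = 0.05, a_23 = 150/500 = 0.30, a_33 = 50/500 = 0.10
I − A =
  [   0.85    -0.40    -0.05]
  [  -0.35     0.55    -0.30]
  [  -0.20     0.00     0.90]
Cofactors of I−A, C_ij = (−1)^(i+j)·(minor ij) (rows/columns in the sector order above):
  C_11 = (0.55)(0.90) − (-0.30)(0.00) = 0.4950
  C_12 = −[(-0.35)(0.90) − (-0.30)(-0.20)] = 0.3750
  C_13 = (-0.35)(0.00) − (0.55)(-0.20) = 0.1100
  C_21 = −[(-0.40)(0.90) − (-0.05)(0.00)] = 0.3600
  C_22 = (0.85)(0.90) − (-0.05)(-0.20) = 0.7550
  C_23 = −[(0.85)(0.00) − (-0.40)(-0.20)] = 0.0800
  C_31 = (-0.40)(-0.30) − (-0.05)(0.55) = 0.1475
  C_32 = −[(0.85)(-0.30) − (-0.05)(-0.35)] = 0.2725
  C_33 = (0.85)(0.55) − (-0.40)(-0.35) = 0.3275
det(I−A) = Σ_j (I−A)_1j·C_1j = (0.85)(0.4950) + (-0.40)(0.3750) + (-0.05)(0.1100) = 0.26525
adj(I−A) = Cᵀ =
  [ 0.4950   0.3600   0.1475]
  [ 0.3750   0.7550   0.2725]
  [ 0.1100   0.0800   0.3275]
(I − A)⁻¹ = adj(I−A) / det(I−A) ≈
  [   1.8662     1.3572     0.5561]
  [   1.4138     2.8464     1.0273]
  [   0.4147     0.3016     1.2347]
The output multiplier for sector j is the column-j sum of the Leontief inverse (I − A)⁻¹ = adj(I−A) / det(I−A).
Column 1 of adj(I−A): (0.4950, 0.3750, 0.1100); det(I−A) = 0.26525.
m_1 = (0.4950 + 0.3750 + 0.1100) / 0.26525 = 0.98 / 0.26525 ≈ 3.695.

m_1 = 3.695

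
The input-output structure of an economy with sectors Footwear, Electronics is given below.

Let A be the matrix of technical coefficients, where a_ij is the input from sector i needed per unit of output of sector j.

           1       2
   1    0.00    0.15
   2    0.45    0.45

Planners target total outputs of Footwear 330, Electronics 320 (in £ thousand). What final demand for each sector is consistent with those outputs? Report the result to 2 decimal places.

I − A =
  [   1.00    -0.15]
  [  -0.45     0.55]
d = (I − A) x:
  d_1 = (+1.00)·330 + (-0.15)·320 = 282.00
  d_2 = (-0.45)·330 + (+0.55)·320 = 27.50

d_1 = 282.00, d_2 = 27.50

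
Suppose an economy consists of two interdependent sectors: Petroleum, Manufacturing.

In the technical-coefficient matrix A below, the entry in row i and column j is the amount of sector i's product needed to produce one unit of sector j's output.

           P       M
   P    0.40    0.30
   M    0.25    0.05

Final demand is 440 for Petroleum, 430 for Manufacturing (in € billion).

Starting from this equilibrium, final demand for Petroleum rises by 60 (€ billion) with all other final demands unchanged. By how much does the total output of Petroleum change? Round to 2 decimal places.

Δx_P = 115.15

I − A =
  [   0.60    -0.30]
  [  -0.25     0.95]
det(I−A) = (0.60)(0.95) − (-0.30)(-0.25) = 0.4950
adj(I−A) = [[0.95, 0.30], [0.25, 0.60]]
(I − A)⁻¹ = adj(I−A) / det(I−A) ≈
  [   1.9192     0.6061]
  [   0.5051     1.2121]
Δx = (I − A)⁻¹ Δd with Δd having +60 in the Petroleum component and 0 elsewhere.
So Δx_P = L_PP · (+60), where L_PP = adj(I−A)_PP / det(I−A) = 0.95 / 0.4950.
Δx_P = 0.95 × (+60) / 0.4950 = 57.00 / 0.4950 ≈ 115.15.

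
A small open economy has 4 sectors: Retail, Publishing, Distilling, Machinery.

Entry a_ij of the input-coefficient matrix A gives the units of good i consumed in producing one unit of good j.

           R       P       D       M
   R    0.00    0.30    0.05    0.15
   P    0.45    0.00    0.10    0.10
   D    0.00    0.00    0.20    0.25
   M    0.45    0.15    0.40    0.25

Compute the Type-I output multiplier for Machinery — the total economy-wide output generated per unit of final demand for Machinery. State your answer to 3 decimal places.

m_M = 3.703

I − A =
  [   1.00    -0.30    -0.05    -0.15]
  [  -0.45     1.00    -0.10    -0.10]
  [   0.00     0.00     0.80    -0.25]
  [  -0.45    -0.15    -0.40     0.75]
Compute the cofactors C_ij = (−1)^(i+j)·(3×3 minor ij) of I−A; the adjugate is their transpose:
adj(I−A) = Cᵀ =
  [ 0.484250   0.169875   0.133500   0.164000]
  [ 0.272250   0.440375   0.154375   0.164625]
  [ 0.129375   0.071250   0.542625   0.216250]
  [ 0.414000   0.228000   0.400375   0.692000]
det(I−A) = Σ_j (I−A)_1j·C_1j = (1.00)(0.484250) + (-0.30)(0.272250) + (-0.05)(0.129375) + (-0.15)(0.414000) = 0.33400625
(I − A)⁻¹ = adj(I−A) / det(I−A) ≈
  [   1.4498     0.5086     0.3997     0.4910]
  [   0.8151     1.3185     0.4622     0.4929]
  [   0.3873     0.2133     1.6246     0.6474]
  [   1.2395     0.6826     1.1987     2.0718]
The output multiplier for sector j is the column-j sum of the Leontief inverse (I − A)⁻¹ = adj(I−A) / det(I−A).
Column M of adj(I−A): (0.164000, 0.164625, 0.216250, 0.692000); det(I−A) = 0.33400625.
m_M = (0.164000 + 0.164625 + 0.216250 + 0.692000) / 0.33400625 = 1.236875 / 0.33400625 ≈ 3.703.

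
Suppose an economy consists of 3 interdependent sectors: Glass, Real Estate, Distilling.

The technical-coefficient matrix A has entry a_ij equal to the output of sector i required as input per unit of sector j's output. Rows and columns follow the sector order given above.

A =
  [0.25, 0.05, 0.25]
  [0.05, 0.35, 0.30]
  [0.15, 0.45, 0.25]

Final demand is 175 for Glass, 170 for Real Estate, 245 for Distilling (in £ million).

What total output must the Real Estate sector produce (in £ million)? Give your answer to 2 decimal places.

x_R = 703.04

I − A =
  [   0.75    -0.05    -0.25]
  [  -0.05     0.65    -0.30]
  [  -0.15    -0.45     0.75]
Cofactors of I−A, C_ij = (−1)^(i+j)·(minor ij) (rows/columns in the sector order above):
  C_11 = (0.65)(0.75) − (-0.30)(-0.45) = 0.3525
  C_12 = −[(-0.05)(0.75) − (-0.30)(-0.15)] = 0.0825
  C_13 = (-0.05)(-0.45) − (0.65)(-0.15) = 0.1200
  C_21 = −[(-0.05)(0.75) − (-0.25)(-0.45)] = 0.1500
  C_22 = (0.75)(0.75) − (-0.25)(-0.15) = 0.5250
  C_23 = −[(0.75)(-0.45) − (-0.05)(-0.15)] = 0.3450
  C_31 = (-0.05)(-0.30) − (-0.25)(0.65) = 0.1775
  C_32 = −[(0.75)(-0.30) − (-0.25)(-0.05)] = 0.2375
  C_33 = (0.75)(0.65) − (-0.05)(-0.05) = 0.4850
det(I−A) = Σ_j (I−A)_1j·C_1j = (0.75)(0.3525) + (-0.05)(0.0825) + (-0.25)(0.1200) = 0.23025
adj(I−A) = Cᵀ =
  [ 0.3525   0.1500   0.1775]
  [ 0.0825   0.5250   0.2375]
  [ 0.1200   0.3450   0.4850]
(I − A)⁻¹ = adj(I−A) / det(I−A) ≈
  [   1.5309     0.6515     0.7709]
  [   0.3583     2.2801     1.0315]
  [   0.5212     1.4984     2.1064]
x = (I − A)⁻¹ d = adj(I−A)·d / det(I−A), with det(I−A) = 0.23025:
  x_G = (0.3525·175 + 0.1500·170 + 0.1775·245) / 0.23025 = 130.675 / 0.23025 ≈ 567.54
  x_R = (0.0825·175 + 0.5250·170 + 0.2375·245) / 0.23025 = 161.875 / 0.23025 ≈ 703.04
  x_D = (0.1200·175 + 0.3450·170 + 0.4850·245) / 0.23025 = 198.475 / 0.23025 ≈ 862.00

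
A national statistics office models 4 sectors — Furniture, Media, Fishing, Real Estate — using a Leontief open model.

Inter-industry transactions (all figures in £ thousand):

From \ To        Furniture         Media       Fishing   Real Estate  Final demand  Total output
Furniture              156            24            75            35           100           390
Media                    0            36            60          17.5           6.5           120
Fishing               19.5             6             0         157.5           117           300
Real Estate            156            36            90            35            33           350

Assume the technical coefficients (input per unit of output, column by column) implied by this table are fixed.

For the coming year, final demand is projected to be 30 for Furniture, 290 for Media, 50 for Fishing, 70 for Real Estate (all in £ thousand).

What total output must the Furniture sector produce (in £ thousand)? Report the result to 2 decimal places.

x_1 = 500.22

Technical coefficients a_ij = z_ij / X_j:
  a_11 = 156/390 = 0.40, a_21 = 0/390 = 0.00, a_31 = 19.5/390 = 0.05, a_41 = 156/390 = 0.40
  a_12 = 24/120 = 0.20, a_22 = 36/120 = 0.30, a_32 = 6/120 = 0.05, a_42 = 36/120 = 0.30
  a_13 = 75/300 = 0.25, a_23 = 60/300 = 0.20, a_33 = 0/300 = 0.00, a_43 = 90/300 = 0.30
  a_14 = 35/350 = 0.10, a_24 = 17.5/350 = 0.05, a_34 = 157.5/350 = 0.45, a_44 = 35/350 = 0.10
I − A =
  [   0.60    -0.20    -0.25    -0.10]
  [   0.00     0.70    -0.20    -0.05]
  [  -0.05    -0.05     1.00    -0.45]
  [  -0.40    -0.30    -0.30     0.90]
Compute the cofactors C_ij = (−1)^(i+j)·(3×3 minor ij) of I−A; the adjugate is their transpose:
adj(I−A) = Cᵀ =
  [ 0.483750   0.229500   0.219750   0.176375]
  [ 0.065750   0.361250   0.114000   0.084375]
  [ 0.157750   0.152500   0.337000   0.194500]
  [ 0.289500   0.273250   0.248000   0.403250]
det(I−A) = Σ_j (I−A)_1j·C_1j = (0.60)(0.483750) + (-0.20)(0.065750) + (-0.25)(0.157750) + (-0.10)(0.289500) = 0.2087125
(I − A)⁻¹ = adj(I−A) / det(I−A) ≈
  [   2.3178     1.0996     1.0529     0.8451]
  [   0.3150     1.7308     0.5462     0.4043]
  [   0.7558     0.7307     1.6147     0.9319]
  [   1.3871     1.3092     1.1882     1.9321]
x = (I − A)⁻¹ d = adj(I−A)·d / det(I−A), with det(I−A) = 0.2087125:
  x_1 = (0.483750·30 + 0.229500·290 + 0.219750·50 + 0.176375·70) / 0.2087125 = 104.40125 / 0.2087125 ≈ 500.22
  x_2 = (0.065750·30 + 0.361250·290 + 0.114000·50 + 0.084375·70) / 0.2087125 = 118.34125 / 0.2087125 ≈ 567.01
  x_3 = (0.157750·30 + 0.152500·290 + 0.337000·50 + 0.194500·70) / 0.2087125 = 79.4225 / 0.2087125 ≈ 380.54
  x_4 = (0.289500·30 + 0.273250·290 + 0.248000·50 + 0.403250·70) / 0.2087125 = 128.555 / 0.2087125 ≈ 615.94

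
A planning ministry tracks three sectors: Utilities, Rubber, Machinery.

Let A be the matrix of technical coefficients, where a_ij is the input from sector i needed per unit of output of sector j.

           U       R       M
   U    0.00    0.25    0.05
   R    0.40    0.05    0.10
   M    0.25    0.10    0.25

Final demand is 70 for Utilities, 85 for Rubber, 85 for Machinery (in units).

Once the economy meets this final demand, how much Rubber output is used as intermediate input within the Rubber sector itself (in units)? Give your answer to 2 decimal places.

I − A =
  [   1.00    -0.25    -0.05]
  [  -0.40     0.95    -0.10]
  [  -0.25    -0.10     0.75]
Cofactors of I−A, C_ij = (−1)^(i+j)·(minor ij) (rows/columns in the sector order above):
  C_11 = (0.95)(0.75) − (-0.10)(-0.10) = 0.7025
  C_12 = −[(-0.40)(0.75) − (-0.10)(-0.25)] = 0.3250
  C_13 = (-0.40)(-0.10) − (0.95)(-0.25) = 0.2775
  C_21 = −[(-0.25)(0.75) − (-0.05)(-0.10)] = 0.1925
  C_22 = (1.00)(0.75) − (-0.05)(-0.25) = 0.7375
  C_23 = −[(1.00)(-0.10) − (-0.25)(-0.25)] = 0.1625
  C_31 = (-0.25)(-0.10) − (-0.05)(0.95) = 0.0725
  C_32 = −[(1.00)(-0.10) − (-0.05)(-0.40)] = 0.1200
  C_33 = (1.00)(0.95) − (-0.25)(-0.40) = 0.8500
det(I−A) = Σ_j (I−A)_1j·C_1j = (1.00)(0.7025) + (-0.25)(0.3250) + (-0.05)(0.2775) = 0.607375
adj(I−A) = Cᵀ =
  [ 0.7025   0.1925   0.0725]
  [ 0.3250   0.7375   0.1200]
  [ 0.2775   0.1625   0.8500]
(I − A)⁻¹ = adj(I−A) / det(I−A) ≈
  [   1.1566     0.3169     0.1194]
  [   0.5351     1.2142     0.1976]
  [   0.4569     0.2675     1.3995]
First solve x = (I − A)⁻¹ d = adj(I−A)·d / det(I−A); in particular x_R = (0.3250·70 + 0.7375·85 + 0.1200·85) / 0.607375 = 95.6375 / 0.607375 ≈ 157.4604.
Intermediate flow from R to R: z_RR = a_RR · x_R = 0.05 × 95.6375 / 0.607375 = 4.781875 / 0.607375 ≈ 7.87.

z_RR = 7.87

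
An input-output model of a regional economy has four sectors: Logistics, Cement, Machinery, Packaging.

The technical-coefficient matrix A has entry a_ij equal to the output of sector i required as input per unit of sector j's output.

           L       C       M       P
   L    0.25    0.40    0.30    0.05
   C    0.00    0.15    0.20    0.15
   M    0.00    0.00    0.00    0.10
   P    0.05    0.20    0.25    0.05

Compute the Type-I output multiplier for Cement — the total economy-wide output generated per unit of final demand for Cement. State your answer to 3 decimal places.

m_C = 2.265

I − A =
  [   0.75    -0.40    -0.30    -0.05]
  [   0.00     0.85    -0.20    -0.15]
  [   0.00     0.00     1.00    -0.10]
  [  -0.05    -0.20    -0.25     0.95]
Compute the cofactors C_ij = (−1)^(i+j)·(3×3 minor ij) of I−A; the adjugate is their transpose:
adj(I−A) = Cᵀ =
  [ 0.752250   0.386000   0.336875   0.136000]
  [ 0.008500   0.689750   0.172375   0.127500]
  [ 0.004250   0.017000   0.578000   0.063750]
  [ 0.042500   0.170000   0.206125   0.637500]
det(I−A) = Σ_j (I−A)_1j·C_1j = (0.75)(0.752250) + (-0.40)(0.008500) + (-0.30)(0.004250) + (-0.05)(0.042500) = 0.5573875
(I − A)⁻¹ = adj(I−A) / det(I−A) ≈
  [   1.3496     0.6925     0.6044     0.2440]
  [   0.0152     1.2375     0.3093     0.2287]
  [   0.0076     0.0305     1.0370     0.1144]
  [   0.0762     0.3050     0.3698     1.1437]
The output multiplier for sector j is the column-j sum of the Leontief inverse (I − A)⁻¹ = adj(I−A) / det(I−A).
Column C of adj(I−A): (0.386000, 0.689750, 0.017000, 0.170000); det(I−A) = 0.5573875.
m_C = (0.386000 + 0.689750 + 0.017000 + 0.170000) / 0.5573875 = 1.26275 / 0.5573875 ≈ 2.265.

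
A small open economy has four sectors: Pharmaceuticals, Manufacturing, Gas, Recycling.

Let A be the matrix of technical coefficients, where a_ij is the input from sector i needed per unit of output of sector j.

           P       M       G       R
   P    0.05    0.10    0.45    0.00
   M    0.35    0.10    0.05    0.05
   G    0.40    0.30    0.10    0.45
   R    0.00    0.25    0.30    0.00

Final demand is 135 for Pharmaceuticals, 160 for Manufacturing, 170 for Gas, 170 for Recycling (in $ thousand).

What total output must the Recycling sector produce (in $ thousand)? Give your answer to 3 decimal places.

x_R = 575.758

I − A =
  [   0.95    -0.10    -0.45     0.00]
  [  -0.35     0.90    -0.05    -0.05]
  [  -0.40    -0.30     0.90    -0.45]
  [   0.00    -0.25    -0.30     1.00]
Compute the cofactors C_ij = (−1)^(i+j)·(3×3 minor ij) of I−A; the adjugate is their transpose:
adj(I−A) = Cᵀ =
  [ 0.652125   0.262125   0.405875   0.195750]
  [ 0.293750   0.546750   0.219250   0.126000]
  [ 0.499375   0.431875   0.808125   0.385250]
  [ 0.223250   0.266250   0.297250   0.512500]
det(I−A) = Σ_j (I−A)_1j·C_1j = (0.95)(0.652125) + (-0.10)(0.293750) + (-0.45)(0.499375) + (0.00)(0.223250) = 0.365425
(I − A)⁻¹ = adj(I−A) / det(I−A) ≈
  [   1.7846     0.7173     1.1107     0.5357]
  [   0.8039     1.4962     0.6000     0.3448]
  [   1.3666     1.1818     2.2115     1.0543]
  [   0.6109     0.7286     0.8134     1.4025]
x = (I − A)⁻¹ d = adj(I−A)·d / det(I−A), with det(I−A) = 0.365425:
  x_P = (0.652125·135 + 0.262125·160 + 0.405875·170 + 0.195750·170) / 0.365425 = 232.253125 / 0.365425 ≈ 635.570
  x_M = (0.293750·135 + 0.546750·160 + 0.219250·170 + 0.126000·170) / 0.365425 = 185.82875 / 0.365425 ≈ 508.528
  x_G = (0.499375·135 + 0.431875·160 + 0.808125·170 + 0.385250·170) / 0.365425 = 339.389375 / 0.365425 ≈ 928.752
  x_R = (0.223250·135 + 0.266250·160 + 0.297250·170 + 0.512500·170) / 0.365425 = 210.39625 / 0.365425 ≈ 575.758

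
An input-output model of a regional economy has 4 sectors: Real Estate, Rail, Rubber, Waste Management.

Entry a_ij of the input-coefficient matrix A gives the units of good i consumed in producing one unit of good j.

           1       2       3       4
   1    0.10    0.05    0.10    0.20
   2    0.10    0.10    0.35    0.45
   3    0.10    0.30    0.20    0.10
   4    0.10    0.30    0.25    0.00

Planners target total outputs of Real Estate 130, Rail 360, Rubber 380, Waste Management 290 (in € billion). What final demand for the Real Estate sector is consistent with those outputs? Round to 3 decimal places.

I − A =
  [   0.90    -0.05    -0.10    -0.20]
  [  -0.10     0.90    -0.35    -0.45]
  [  -0.10    -0.30     0.80    -0.10]
  [  -0.10    -0.30    -0.25     1.00]
d = (I − A) x:
  d_1 = (+0.90)·130 + (-0.05)·360 + (-0.10)·380 + (-0.20)·290 = 3.000
  d_2 = (-0.10)·130 + (+0.90)·360 + (-0.35)·380 + (-0.45)·290 = 47.500
  d_3 = (-0.10)·130 + (-0.30)·360 + (+0.80)·380 + (-0.10)·290 = 154.000
  d_4 = (-0.10)·130 + (-0.30)·360 + (-0.25)·380 + (+1.00)·290 = 74.000

d_1 = 3.000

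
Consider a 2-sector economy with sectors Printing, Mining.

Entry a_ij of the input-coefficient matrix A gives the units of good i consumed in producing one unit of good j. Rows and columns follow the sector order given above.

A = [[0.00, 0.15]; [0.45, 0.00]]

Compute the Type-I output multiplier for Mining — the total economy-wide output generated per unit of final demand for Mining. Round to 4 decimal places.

m_2 = 1.2332

I − A =
  [   1.00    -0.15]
  [  -0.45     1.00]
det(I−A) = (1.00)(1.00) − (-0.15)(-0.45) = 0.9325
adj(I−A) = [[1.00, 0.15], [0.45, 1.00]]
(I − A)⁻¹ = adj(I−A) / det(I−A) ≈
  [   1.07239     0.16086]
  [   0.48257     1.07239]
The output multiplier for sector j is the column-j sum of the Leontief inverse (I − A)⁻¹ = adj(I−A) / det(I−A).
Column 2 of adj(I−A): (0.15, 1.00); det(I−A) = 0.9325.
m_2 = (0.15 + 1.00) / 0.9325 = 1.15 / 0.9325 ≈ 1.2332.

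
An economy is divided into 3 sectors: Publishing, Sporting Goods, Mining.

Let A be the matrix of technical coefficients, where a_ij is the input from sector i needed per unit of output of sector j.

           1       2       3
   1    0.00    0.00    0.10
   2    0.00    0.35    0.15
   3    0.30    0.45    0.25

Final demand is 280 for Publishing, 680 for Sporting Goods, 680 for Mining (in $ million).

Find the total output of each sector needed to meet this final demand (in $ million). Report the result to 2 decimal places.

x_1 = 480.40, x_2 = 1508.61, x_3 = 2004.00

I − A =
  [   1.00     0.00    -0.10]
  [   0.00     0.65    -0.15]
  [  -0.30    -0.45     0.75]
Cofactors of I−A, C_ij = (−1)^(i+j)·(minor ij) (rows/columns in the sector order above):
  C_11 = (0.65)(0.75) − (-0.15)(-0.45) = 0.4200
  C_12 = −[(0.00)(0.75) − (-0.15)(-0.30)] = 0.0450
  C_13 = (0.00)(-0.45) − (0.65)(-0.30) = 0.1950
  C_21 = −[(0.00)(0.75) − (-0.10)(-0.45)] = 0.0450
  C_22 = (1.00)(0.75) − (-0.10)(-0.30) = 0.7200
  C_23 = −[(1.00)(-0.45) − (0.00)(-0.30)] = 0.4500
  C_31 = (0.00)(-0.15) − (-0.10)(0.65) = 0.0650
  C_32 = −[(1.00)(-0.15) − (-0.10)(0.00)] = 0.1500
  C_33 = (1.00)(0.65) − (0.00)(0.00) = 0.6500
det(I−A) = Σ_j (I−A)_1j·C_1j = (1.00)(0.4200) + (0.00)(0.0450) + (-0.10)(0.1950) = 0.4005
adj(I−A) = Cᵀ =
  [ 0.4200   0.0450   0.0650]
  [ 0.0450   0.7200   0.1500]
  [ 0.1950   0.4500   0.6500]
(I − A)⁻¹ = adj(I−A) / det(I−A) ≈
  [   1.0487     0.1124     0.1623]
  [   0.1124     1.7978     0.3745]
  [   0.4869     1.1236     1.6230]
x = (I − A)⁻¹ d = adj(I−A)·d / det(I−A), with det(I−A) = 0.4005:
  x_1 = (0.4200·280 + 0.0450·680 + 0.0650·680) / 0.4005 = 192.40 / 0.4005 ≈ 480.40
  x_2 = (0.0450·280 + 0.7200·680 + 0.1500·680) / 0.4005 = 604.20 / 0.4005 ≈ 1508.61
  x_3 = (0.1950·280 + 0.4500·680 + 0.6500·680) / 0.4005 = 802.60 / 0.4005 ≈ 2004.00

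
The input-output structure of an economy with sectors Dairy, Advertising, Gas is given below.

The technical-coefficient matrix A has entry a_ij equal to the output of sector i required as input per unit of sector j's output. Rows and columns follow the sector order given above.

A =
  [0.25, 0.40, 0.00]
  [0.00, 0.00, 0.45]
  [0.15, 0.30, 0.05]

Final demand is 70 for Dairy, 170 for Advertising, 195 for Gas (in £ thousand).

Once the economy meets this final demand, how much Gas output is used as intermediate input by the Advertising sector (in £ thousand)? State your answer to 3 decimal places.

I − A =
  [   0.75    -0.40     0.00]
  [   0.00     1.00    -0.45]
  [  -0.15    -0.30     0.95]
Cofactors of I−A, C_ij = (−1)^(i+j)·(minor ij) (rows/columns in the sector order above):
  C_11 = (1.00)(0.95) − (-0.45)(-0.30) = 0.8150
  C_12 = −[(0.00)(0.95) − (-0.45)(-0.15)] = 0.0675
  C_13 = (0.00)(-0.30) − (1.00)(-0.15) = 0.1500
  C_21 = −[(-0.40)(0.95) − (0.00)(-0.30)] = 0.3800
  C_22 = (0.75)(0.95) − (0.00)(-0.15) = 0.7125
  C_23 = −[(0.75)(-0.30) − (-0.40)(-0.15)] = 0.2850
  C_31 = (-0.40)(-0.45) − (0.00)(1.00) = 0.1800
  C_32 = −[(0.75)(-0.45) − (0.00)(0.00)] = 0.3375
  C_33 = (0.75)(1.00) − (-0.40)(0.00) = 0.7500
det(I−A) = Σ_j (I−A)_1j·C_1j = (0.75)(0.8150) + (-0.40)(0.0675) + (0.00)(0.1500) = 0.58425
adj(I−A) = Cᵀ =
  [ 0.8150   0.3800   0.1800]
  [ 0.0675   0.7125   0.3375]
  [ 0.1500   0.2850   0.7500]
(I − A)⁻¹ = adj(I−A) / det(I−A) ≈
  [   1.3950     0.6504     0.3081]
  [   0.1155     1.2195     0.5777]
  [   0.2567     0.4878     1.2837]
First solve x = (I − A)⁻¹ d = adj(I−A)·d / det(I−A); in particular x_A = (0.0675·70 + 0.7125·170 + 0.3375·195) / 0.58425 = 191.6625 / 0.58425 ≈ 328.04878.
Intermediate flow from G to A: z_GA = a_GA · x_A = 0.30 × 191.6625 / 0.58425 = 57.49875 / 0.58425 ≈ 98.415.

z_GA = 98.415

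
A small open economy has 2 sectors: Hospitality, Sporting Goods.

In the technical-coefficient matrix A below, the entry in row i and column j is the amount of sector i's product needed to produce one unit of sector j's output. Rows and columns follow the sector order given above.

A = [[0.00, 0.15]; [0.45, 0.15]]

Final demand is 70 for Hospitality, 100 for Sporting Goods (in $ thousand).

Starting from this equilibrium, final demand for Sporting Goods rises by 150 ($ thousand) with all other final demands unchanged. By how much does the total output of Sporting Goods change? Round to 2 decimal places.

Δx_S = 191.69

I − A =
  [   1.00    -0.15]
  [  -0.45     0.85]
det(I−A) = (1.00)(0.85) − (-0.15)(-0.45) = 0.7825
adj(I−A) = [[0.85, 0.15], [0.45, 1.00]]
(I − A)⁻¹ = adj(I−A) / det(I−A) ≈
  [   1.0863     0.1917]
  [   0.5751     1.2780]
Δx = (I − A)⁻¹ Δd with Δd having +150 in the Sporting Goods component and 0 elsewhere.
So Δx_S = L_SS · (+150), where L_SS = adj(I−A)_SS / det(I−A) = 1.00 / 0.7825.
Δx_S = 1.00 × (+150) / 0.7825 = 150.00 / 0.7825 ≈ 191.69.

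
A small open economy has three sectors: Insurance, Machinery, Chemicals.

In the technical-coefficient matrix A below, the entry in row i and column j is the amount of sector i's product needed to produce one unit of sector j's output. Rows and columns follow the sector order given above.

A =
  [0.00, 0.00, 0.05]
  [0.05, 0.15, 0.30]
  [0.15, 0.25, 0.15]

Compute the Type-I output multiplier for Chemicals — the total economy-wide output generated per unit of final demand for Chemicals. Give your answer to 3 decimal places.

I − A =
  [   1.00     0.00    -0.05]
  [  -0.05     0.85    -0.30]
  [  -0.15    -0.25     0.85]
Cofactors of I−A, C_ij = (−1)^(i+j)·(minor ij) (rows/columns in the sector order above):
  C_11 = (0.85)(0.85) − (-0.30)(-0.25) = 0.6475
  C_12 = −[(-0.05)(0.85) − (-0.30)(-0.15)] = 0.0875
  C_13 = (-0.05)(-0.25) − (0.85)(-0.15) = 0.1400
  C_21 = −[(0.00)(0.85) − (-0.05)(-0.25)] = 0.0125
  C_22 = (1.00)(0.85) − (-0.05)(-0.15) = 0.8425
  C_23 = −[(1.00)(-0.25) − (0.00)(-0.15)] = 0.2500
  C_31 = (0.00)(-0.30) − (-0.05)(0.85) = 0.0425
  C_32 = −[(1.00)(-0.30) − (-0.05)(-0.05)] = 0.3025
  C_33 = (1.00)(0.85) − (0.00)(-0.05) = 0.8500
det(I−A) = Σ_j (I−A)_1j·C_1j = (1.00)(0.6475) + (0.00)(0.0875) + (-0.05)(0.1400) = 0.6405
adj(I−A) = Cᵀ =
  [ 0.6475   0.0125   0.0425]
  [ 0.0875   0.8425   0.3025]
  [ 0.1400   0.2500   0.8500]
(I − A)⁻¹ = adj(I−A) / det(I−A) ≈
  [   1.0109     0.0195     0.0664]
  [   0.1366     1.3154     0.4723]
  [   0.2186     0.3903     1.3271]
The output multiplier for sector j is the column-j sum of the Leontief inverse (I − A)⁻¹ = adj(I−A) / det(I−A).
Column C of adj(I−A): (0.0425, 0.3025, 0.8500); det(I−A) = 0.6405.
m_C = (0.0425 + 0.3025 + 0.8500) / 0.6405 = 1.195 / 0.6405 ≈ 1.866.

m_C = 1.866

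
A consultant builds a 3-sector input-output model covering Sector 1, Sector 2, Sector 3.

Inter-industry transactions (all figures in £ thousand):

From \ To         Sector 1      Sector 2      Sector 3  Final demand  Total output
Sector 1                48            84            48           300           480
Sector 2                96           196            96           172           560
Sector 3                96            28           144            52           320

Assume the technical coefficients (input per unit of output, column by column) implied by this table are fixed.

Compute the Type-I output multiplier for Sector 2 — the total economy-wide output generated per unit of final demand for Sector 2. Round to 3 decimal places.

m_2 = 2.407

Technical coefficients a_ij = z_ij / X_j:
  a_11 = 48/480 = 0.10, a_21 = 96/480 = 0.20, a_31 = 96/480 = 0.20
  a_12 = 84/560 = 0.15, a_22 = 196/560 = 0.35, a_32 = 28/560 = 0.05
  a_13 = 48/320 = 0.15, a_23 = 96/320 = 0.30, a_33 = 144/320 = 0.45
I − A =
  [   0.90    -0.15    -0.15]
  [  -0.20     0.65    -0.30]
  [  -0.20    -0.05     0.55]
Cofactors of I−A, C_ij = (−1)^(i+j)·(minor ij) (rows/columns in the sector order above):
  C_11 = (0.65)(0.55) − (-0.30)(-0.05) = 0.3425
  C_12 = −[(-0.20)(0.55) − (-0.30)(-0.20)] = 0.1700
  C_13 = (-0.20)(-0.05) − (0.65)(-0.20) = 0.1400
  C_21 = −[(-0.15)(0.55) − (-0.15)(-0.05)] = 0.0900
  C_22 = (0.90)(0.55) − (-0.15)(-0.20) = 0.4650
  C_23 = −[(0.90)(-0.05) − (-0.15)(-0.20)] = 0.0750
  C_31 = (-0.15)(-0.30) − (-0.15)(0.65) = 0.1425
  C_32 = −[(0.90)(-0.30) − (-0.15)(-0.20)] = 0.3000
  C_33 = (0.90)(0.65) − (-0.15)(-0.20) = 0.5550
det(I−A) = Σ_j (I−A)_1j·C_1j = (0.90)(0.3425) + (-0.15)(0.1700) + (-0.15)(0.1400) = 0.26175
adj(I−A) = Cᵀ =
  [ 0.3425   0.0900   0.1425]
  [ 0.1700   0.4650   0.3000]
  [ 0.1400   0.0750   0.5550]
(I − A)⁻¹ = adj(I−A) / det(I−A) ≈
  [   1.3085     0.3438     0.5444]
  [   0.6495     1.7765     1.1461]
  [   0.5349     0.2865     2.1203]
The output multiplier for sector j is the column-j sum of the Leontief inverse (I − A)⁻¹ = adj(I−A) / det(I−A).
Column 2 of adj(I−A): (0.0900, 0.4650, 0.0750); det(I−A) = 0.26175.
m_2 = (0.0900 + 0.4650 + 0.0750) / 0.26175 = 0.63 / 0.26175 ≈ 2.407.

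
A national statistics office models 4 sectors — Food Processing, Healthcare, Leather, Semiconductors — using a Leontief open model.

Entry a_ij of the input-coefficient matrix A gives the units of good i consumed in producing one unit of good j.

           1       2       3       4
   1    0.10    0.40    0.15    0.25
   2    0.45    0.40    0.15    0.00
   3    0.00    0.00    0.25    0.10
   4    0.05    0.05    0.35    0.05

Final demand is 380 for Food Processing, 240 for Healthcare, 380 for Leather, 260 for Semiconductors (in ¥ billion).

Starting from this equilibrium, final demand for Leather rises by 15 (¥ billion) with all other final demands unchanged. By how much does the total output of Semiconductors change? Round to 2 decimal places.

I − A =
  [   0.90    -0.40    -0.15    -0.25]
  [  -0.45     0.60    -0.15     0.00]
  [   0.00     0.00     0.75    -0.10]
  [  -0.05    -0.05    -0.35     0.95]
Compute the cofactors C_ij = (−1)^(i+j)·(3×3 minor ij) of I−A; the adjugate is their transpose:
adj(I−A) = Cᵀ =
  [ 0.405750   0.281125   0.196875   0.127500]
  [ 0.305625   0.599625   0.229875   0.104625]
  [ 0.005250   0.006500   0.328875   0.036000]
  [ 0.039375   0.048750   0.143625   0.270000]
det(I−A) = Σ_j (I−A)_1j·C_1j = (0.90)(0.405750) + (-0.40)(0.305625) + (-0.15)(0.005250) + (-0.25)(0.039375) = 0.23229375
(I − A)⁻¹ = adj(I−A) / det(I−A) ≈
  [   1.7467     1.2102     0.8475     0.5489]
  [   1.3157     2.5813     0.9896     0.4504]
  [   0.0226     0.0280     1.4158     0.1550]
  [   0.1695     0.2099     0.6183     1.1623]
Δx = (I − A)⁻¹ Δd with Δd having +15 in the Leather component and 0 elsewhere.
So Δx_4 = L_43 · (+15), where L_43 = adj(I−A)_43 / det(I−A) = 0.143625 / 0.23229375.
Δx_4 = 0.143625 × (+15) / 0.23229375 = 2.154375 / 0.23229375 ≈ 9.27.

Δx_4 = 9.27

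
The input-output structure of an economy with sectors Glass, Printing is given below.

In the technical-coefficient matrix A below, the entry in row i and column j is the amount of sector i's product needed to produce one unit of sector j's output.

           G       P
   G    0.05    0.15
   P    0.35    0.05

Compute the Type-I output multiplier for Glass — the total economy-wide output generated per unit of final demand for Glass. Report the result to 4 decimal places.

m_G = 1.5294

I − A =
  [   0.95    -0.15]
  [  -0.35     0.95]
det(I−A) = (0.95)(0.95) − (-0.15)(-0.35) = 0.8500
adj(I−A) = [[0.95, 0.15], [0.35, 0.95]]
(I − A)⁻¹ = adj(I−A) / det(I−A) ≈
  [   1.11765     0.17647]
  [   0.41176     1.11765]
The output multiplier for sector j is the column-j sum of the Leontief inverse (I − A)⁻¹ = adj(I−A) / det(I−A).
Column G of adj(I−A): (0.95, 0.35); det(I−A) = 0.8500.
m_G = (0.95 + 0.35) / 0.8500 = 1.30 / 0.8500 ≈ 1.5294.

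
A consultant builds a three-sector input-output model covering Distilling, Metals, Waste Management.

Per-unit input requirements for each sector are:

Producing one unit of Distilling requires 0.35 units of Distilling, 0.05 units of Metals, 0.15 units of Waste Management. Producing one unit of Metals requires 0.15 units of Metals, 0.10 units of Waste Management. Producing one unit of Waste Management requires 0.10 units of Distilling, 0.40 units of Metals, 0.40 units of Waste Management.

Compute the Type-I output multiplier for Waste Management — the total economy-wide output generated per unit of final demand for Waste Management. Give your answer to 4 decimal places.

I − A =
  [   0.65     0.00    -0.10]
  [  -0.05     0.85    -0.40]
  [  -0.15    -0.10     0.60]
Cofactors of I−A, C_ij = (−1)^(i+j)·(minor ij) (rows/columns in the sector order above):
  C_11 = (0.85)(0.60) − (-0.40)(-0.10) = 0.4700
  C_12 = −[(-0.05)(0.60) − (-0.40)(-0.15)] = 0.0900
  C_13 = (-0.05)(-0.10) − (0.85)(-0.15) = 0.1325
  C_21 = −[(0.00)(0.60) − (-0.10)(-0.10)] = 0.0100
  C_22 = (0.65)(0.60) − (-0.10)(-0.15) = 0.3750
  C_23 = −[(0.65)(-0.10) − (0.00)(-0.15)] = 0.0650
  C_31 = (0.00)(-0.40) − (-0.10)(0.85) = 0.0850
  C_32 = −[(0.65)(-0.40) − (-0.10)(-0.05)] = 0.2650
  C_33 = (0.65)(0.85) − (0.00)(-0.05) = 0.5525
det(I−A) = Σ_j (I−A)_1j·C_1j = (0.65)(0.4700) + (0.00)(0.0900) + (-0.10)(0.1325) = 0.29225
adj(I−A) = Cᵀ =
  [ 0.4700   0.0100   0.0850]
  [ 0.0900   0.3750   0.2650]
  [ 0.1325   0.0650   0.5525]
(I − A)⁻¹ = adj(I−A) / det(I−A) ≈
  [   1.60821     0.03422     0.29085]
  [   0.30796     1.28315     0.90676]
  [   0.45338     0.22241     1.89050]
The output multiplier for sector j is the column-j sum of the Leontief inverse (I − A)⁻¹ = adj(I−A) / det(I−A).
Column 3 of adj(I−A): (0.0850, 0.2650, 0.5525); det(I−A) = 0.29225.
m_3 = (0.0850 + 0.2650 + 0.5525) / 0.29225 = 0.9025 / 0.29225 ≈ 3.0881.

m_3 = 3.0881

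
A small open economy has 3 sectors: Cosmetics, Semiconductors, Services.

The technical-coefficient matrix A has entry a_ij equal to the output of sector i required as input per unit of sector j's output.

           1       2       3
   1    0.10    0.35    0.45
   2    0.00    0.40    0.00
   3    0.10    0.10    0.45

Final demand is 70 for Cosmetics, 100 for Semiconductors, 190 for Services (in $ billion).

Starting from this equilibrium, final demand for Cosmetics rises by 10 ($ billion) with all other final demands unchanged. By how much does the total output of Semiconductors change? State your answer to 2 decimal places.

Δx_2 = 0.00

I − A =
  [   0.90    -0.35    -0.45]
  [   0.00     0.60     0.00]
  [  -0.10    -0.10     0.55]
Cofactors of I−A, C_ij = (−1)^(i+j)·(minor ij) (rows/columns in the sector order above):
  C_11 = (0.60)(0.55) − (0.00)(-0.10) = 0.3300
  C_12 = −[(0.00)(0.55) − (0.00)(-0.10)] = 0.0000
  C_13 = (0.00)(-0.10) − (0.60)(-0.10) = 0.0600
  C_21 = −[(-0.35)(0.55) − (-0.45)(-0.10)] = 0.2375
  C_22 = (0.90)(0.55) − (-0.45)(-0.10) = 0.4500
  C_23 = −[(0.90)(-0.10) − (-0.35)(-0.10)] = 0.1250
  C_31 = (-0.35)(0.00) − (-0.45)(0.60) = 0.2700
  C_32 = −[(0.90)(0.00) − (-0.45)(0.00)] = 0.0000
  C_33 = (0.90)(0.60) − (-0.35)(0.00) = 0.5400
det(I−A) = Σ_j (I−A)_1j·C_1j = (0.90)(0.3300) + (-0.35)(0.0000) + (-0.45)(0.0600) = 0.2700
adj(I−A) = Cᵀ =
  [ 0.3300   0.2375   0.2700]
  [ 0.0000   0.4500   0.0000]
  [ 0.0600   0.1250   0.5400]
(I − A)⁻¹ = adj(I−A) / det(I−A) ≈
  [   1.2222     0.8796     1.0000]
  [   0.0000     1.6667     0.0000]
  [   0.2222     0.4630     2.0000]
Δx = (I − A)⁻¹ Δd with Δd having +10 in the Cosmetics component and 0 elsewhere.
So Δx_2 = L_21 · (+10), where L_21 = adj(I−A)_21 / det(I−A) = 0.0000 / 0.2700.
Δx_2 = 0.0000 × (+10) / 0.2700 = 0.00 / 0.2700 = 0.00.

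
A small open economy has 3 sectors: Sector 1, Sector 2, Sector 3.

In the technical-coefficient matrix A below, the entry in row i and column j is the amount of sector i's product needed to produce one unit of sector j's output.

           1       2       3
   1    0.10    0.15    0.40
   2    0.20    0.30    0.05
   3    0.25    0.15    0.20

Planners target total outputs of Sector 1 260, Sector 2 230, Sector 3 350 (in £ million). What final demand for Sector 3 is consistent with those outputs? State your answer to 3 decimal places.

d_3 = 180.500

I − A =
  [   0.90    -0.15    -0.40]
  [  -0.20     0.70    -0.05]
  [  -0.25    -0.15     0.80]
d = (I − A) x:
  d_1 = (+0.90)·260 + (-0.15)·230 + (-0.40)·350 = 59.500
  d_2 = (-0.20)·260 + (+0.70)·230 + (-0.05)·350 = 91.500
  d_3 = (-0.25)·260 + (-0.15)·230 + (+0.80)·350 = 180.500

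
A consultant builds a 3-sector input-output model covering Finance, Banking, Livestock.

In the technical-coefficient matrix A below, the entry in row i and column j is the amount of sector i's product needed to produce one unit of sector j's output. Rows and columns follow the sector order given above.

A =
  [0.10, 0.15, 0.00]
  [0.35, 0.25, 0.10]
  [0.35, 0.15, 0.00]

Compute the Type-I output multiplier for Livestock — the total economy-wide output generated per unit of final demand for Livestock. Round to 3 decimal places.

I − A =
  [   0.90    -0.15     0.00]
  [  -0.35     0.75    -0.10]
  [  -0.35    -0.15     1.00]
Cofactors of I−A, C_ij = (−1)^(i+j)·(minor ij) (rows/columns in the sector order above):
  C_11 = (0.75)(1.00) − (-0.10)(-0.15) = 0.7350
  C_12 = −[(-0.35)(1.00) − (-0.10)(-0.35)] = 0.3850
  C_13 = (-0.35)(-0.15) − (0.75)(-0.35) = 0.3150
  C_21 = −[(-0.15)(1.00) − (0.00)(-0.15)] = 0.1500
  C_22 = (0.90)(1.00) − (0.00)(-0.35) = 0.9000
  C_23 = −[(0.90)(-0.15) − (-0.15)(-0.35)] = 0.1875
  C_31 = (-0.15)(-0.10) − (0.00)(0.75) = 0.0150
  C_32 = −[(0.90)(-0.10) − (0.00)(-0.35)] = 0.0900
  C_33 = (0.90)(0.75) − (-0.15)(-0.35) = 0.6225
det(I−A) = Σ_j (I−A)_1j·C_1j = (0.90)(0.7350) + (-0.15)(0.3850) + (0.00)(0.3150) = 0.60375
adj(I−A) = Cᵀ =
  [ 0.7350   0.1500   0.0150]
  [ 0.3850   0.9000   0.0900]
  [ 0.3150   0.1875   0.6225]
(I − A)⁻¹ = adj(I−A) / det(I−A) ≈
  [   1.2174     0.2484     0.0248]
  [   0.6377     1.4907     0.1491]
  [   0.5217     0.3106     1.0311]
The output multiplier for sector j is the column-j sum of the Leontief inverse (I − A)⁻¹ = adj(I−A) / det(I−A).
Column L of adj(I−A): (0.0150, 0.0900, 0.6225); det(I−A) = 0.60375.
m_L = (0.0150 + 0.0900 + 0.6225) / 0.60375 = 0.7275 / 0.60375 ≈ 1.205.

m_L = 1.205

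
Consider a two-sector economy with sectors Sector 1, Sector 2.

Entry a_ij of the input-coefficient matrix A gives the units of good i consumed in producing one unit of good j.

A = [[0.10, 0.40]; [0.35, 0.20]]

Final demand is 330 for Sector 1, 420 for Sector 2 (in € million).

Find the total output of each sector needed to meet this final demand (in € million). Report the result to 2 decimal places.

I − A =
  [   0.90    -0.40]
  [  -0.35     0.80]
det(I−A) = (0.90)(0.80) − (-0.40)(-0.35) = 0.5800
adj(I−A) = [[0.80, 0.40], [0.35, 0.90]]
(I − A)⁻¹ = adj(I−A) / det(I−A) ≈
  [   1.3793     0.6897]
  [   0.6034     1.5517]
x = (I − A)⁻¹ d = adj(I−A)·d / det(I−A), with det(I−A) = 0.5800:
  x_1 = (0.80·330 + 0.40·420) / 0.5800 = 432.00 / 0.5800 ≈ 744.83
  x_2 = (0.35·330 + 0.90·420) / 0.5800 = 493.50 / 0.5800 ≈ 850.86

x_1 = 744.83, x_2 = 850.86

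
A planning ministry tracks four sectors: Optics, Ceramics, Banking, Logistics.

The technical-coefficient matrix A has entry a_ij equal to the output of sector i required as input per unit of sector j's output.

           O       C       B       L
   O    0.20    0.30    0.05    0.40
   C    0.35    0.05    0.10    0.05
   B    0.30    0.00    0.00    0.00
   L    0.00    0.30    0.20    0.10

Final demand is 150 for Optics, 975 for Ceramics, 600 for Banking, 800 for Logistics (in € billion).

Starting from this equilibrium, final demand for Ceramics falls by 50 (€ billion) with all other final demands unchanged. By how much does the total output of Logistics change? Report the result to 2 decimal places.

I − A =
  [   0.80    -0.30    -0.05    -0.40]
  [  -0.35     0.95    -0.10    -0.05]
  [  -0.30     0.00     1.00     0.00]
  [   0.00    -0.30    -0.20     0.90]
Compute the cofactors C_ij = (−1)^(i+j)·(3×3 minor ij) of I−A; the adjugate is their transpose:
adj(I−A) = Cᵀ =
  [ 0.84000   0.39000   0.16000   0.39500]
  [ 0.34500   0.68250   0.12375   0.19125]
  [ 0.25200   0.11700   0.53550   0.11850]
  [ 0.17100   0.25350   0.16025   0.63175]
det(I−A) = Σ_j (I−A)_1j·C_1j = (0.80)(0.84000) + (-0.30)(0.34500) + (-0.05)(0.25200) + (-0.40)(0.17100) = 0.4875
(I − A)⁻¹ = adj(I−A) / det(I−A) ≈
  [   1.7231     0.8000     0.3282     0.8103]
  [   0.7077     1.4000     0.2538     0.3923]
  [   0.5169     0.2400     1.0985     0.2431]
  [   0.3508     0.5200     0.3287     1.2959]
Δx = (I − A)⁻¹ Δd with Δd having -50 in the Ceramics component and 0 elsewhere.
So Δx_L = L_LC · (-50), where L_LC = adj(I−A)_LC / det(I−A) = 0.25350 / 0.4875.
Δx_L = 0.25350 × (-50) / 0.4875 = -12.675 / 0.4875 = -26.00.

Δx_L = -26.00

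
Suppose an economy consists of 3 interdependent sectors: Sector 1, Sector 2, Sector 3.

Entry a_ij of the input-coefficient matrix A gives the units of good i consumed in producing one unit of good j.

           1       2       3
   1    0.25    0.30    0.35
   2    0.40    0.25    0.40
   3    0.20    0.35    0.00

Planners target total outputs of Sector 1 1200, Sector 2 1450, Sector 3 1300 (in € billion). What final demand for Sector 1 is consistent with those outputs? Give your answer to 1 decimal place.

d_1 = 10.0

I − A =
  [   0.75    -0.30    -0.35]
  [  -0.40     0.75    -0.40]
  [  -0.20    -0.35     1.00]
d = (I − A) x:
  d_1 = (+0.75)·1200 + (-0.30)·1450 + (-0.35)·1300 = 10.0
  d_2 = (-0.40)·1200 + (+0.75)·1450 + (-0.40)·1300 = 87.5
  d_3 = (-0.20)·1200 + (-0.35)·1450 + (+1.00)·1300 = 552.5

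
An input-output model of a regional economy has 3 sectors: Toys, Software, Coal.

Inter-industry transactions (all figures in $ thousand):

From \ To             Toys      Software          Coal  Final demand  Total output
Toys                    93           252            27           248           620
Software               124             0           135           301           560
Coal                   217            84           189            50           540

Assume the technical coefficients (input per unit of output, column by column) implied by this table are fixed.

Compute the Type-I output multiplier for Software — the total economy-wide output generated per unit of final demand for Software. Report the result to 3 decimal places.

m_2 = 2.774

Technical coefficients a_ij = z_ij / X_j:
  a_11 = 93/620 = 0.15, a_21 = 124/620 = 0.20, a_31 = 217/620 = 0.35
  a_12 = 252/560 = 0.45, a_22 = 0/560 = 0.00, a_32 = 84/560 = 0.15
  a_13 = 27/540 = 0.05, a_23 = 135/540 = 0.25, a_33 = 189/540 = 0.35
I − A =
  [   0.85    -0.45    -0.05]
  [  -0.20     1.00    -0.25]
  [  -0.35    -0.15     0.65]
Cofactors of I−A, C_ij = (−1)^(i+j)·(minor ij) (rows/columns in the sector order above):
  C_11 = (1.00)(0.65) − (-0.25)(-0.15) = 0.6125
  C_12 = −[(-0.20)(0.65) − (-0.25)(-0.35)] = 0.2175
  C_13 = (-0.20)(-0.15) − (1.00)(-0.35) = 0.3800
  C_21 = −[(-0.45)(0.65) − (-0.05)(-0.15)] = 0.3000
  C_22 = (0.85)(0.65) − (-0.05)(-0.35) = 0.5350
  C_23 = −[(0.85)(-0.15) − (-0.45)(-0.35)] = 0.2850
  C_31 = (-0.45)(-0.25) − (-0.05)(1.00) = 0.1625
  C_32 = −[(0.85)(-0.25) − (-0.05)(-0.20)] = 0.2225
  C_33 = (0.85)(1.00) − (-0.45)(-0.20) = 0.7600
det(I−A) = Σ_j (I−A)_1j·C_1j = (0.85)(0.6125) + (-0.45)(0.2175) + (-0.05)(0.3800) = 0.40375
adj(I−A) = Cᵀ =
  [ 0.6125   0.3000   0.1625]
  [ 0.2175   0.5350   0.2225]
  [ 0.3800   0.2850   0.7600]
(I − A)⁻¹ = adj(I−A) / det(I−A) ≈
  [   1.5170     0.7430     0.4025]
  [   0.5387     1.3251     0.5511]
  [   0.9412     0.7059     1.8824]
The output multiplier for sector j is the column-j sum of the Leontief inverse (I − A)⁻¹ = adj(I−A) / det(I−A).
Column 2 of adj(I−A): (0.3000, 0.5350, 0.2850); det(I−A) = 0.40375.
m_2 = (0.3000 + 0.5350 + 0.2850) / 0.40375 = 1.12 / 0.40375 ≈ 2.774.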